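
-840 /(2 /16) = -6720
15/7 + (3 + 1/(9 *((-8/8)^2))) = 5.25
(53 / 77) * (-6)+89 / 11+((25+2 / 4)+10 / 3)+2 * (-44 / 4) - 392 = -176117 / 462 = -381.21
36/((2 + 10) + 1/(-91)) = 3276/1091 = 3.00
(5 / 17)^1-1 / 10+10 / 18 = 1147 / 1530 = 0.75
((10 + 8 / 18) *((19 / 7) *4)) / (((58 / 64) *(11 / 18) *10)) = 228608 / 11165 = 20.48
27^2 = 729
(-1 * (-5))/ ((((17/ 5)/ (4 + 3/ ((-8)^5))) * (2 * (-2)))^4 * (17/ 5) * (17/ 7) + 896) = 32278846743203307528859375/ 12908522262854118918615784064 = 0.00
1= 1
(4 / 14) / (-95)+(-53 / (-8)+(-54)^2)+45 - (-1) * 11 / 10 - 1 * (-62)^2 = -4656479 / 5320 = -875.28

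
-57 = -57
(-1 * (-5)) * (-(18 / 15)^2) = -36 / 5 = -7.20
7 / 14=1 / 2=0.50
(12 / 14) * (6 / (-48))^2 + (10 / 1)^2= 22403 / 224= 100.01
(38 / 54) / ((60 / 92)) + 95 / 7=41534 / 2835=14.65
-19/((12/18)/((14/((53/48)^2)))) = -327.27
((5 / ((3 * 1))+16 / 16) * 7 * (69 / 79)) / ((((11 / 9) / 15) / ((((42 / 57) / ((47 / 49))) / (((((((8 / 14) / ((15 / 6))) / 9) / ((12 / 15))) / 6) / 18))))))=405796275360 / 776017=522921.89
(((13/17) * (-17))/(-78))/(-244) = -1/1464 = -0.00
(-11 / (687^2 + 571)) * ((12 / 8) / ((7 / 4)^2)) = -66 / 5788615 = -0.00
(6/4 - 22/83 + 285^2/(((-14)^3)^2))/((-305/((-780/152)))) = 30362245485/1448637549184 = 0.02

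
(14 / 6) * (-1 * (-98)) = 686 / 3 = 228.67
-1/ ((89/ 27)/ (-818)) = 22086/ 89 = 248.16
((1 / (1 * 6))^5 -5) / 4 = -1.25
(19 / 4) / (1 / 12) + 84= 141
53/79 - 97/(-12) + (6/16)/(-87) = 481105/54984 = 8.75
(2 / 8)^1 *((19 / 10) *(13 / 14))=247 / 560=0.44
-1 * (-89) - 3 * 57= -82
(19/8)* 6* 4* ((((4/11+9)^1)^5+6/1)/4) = 660841301793/644204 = 1025826.14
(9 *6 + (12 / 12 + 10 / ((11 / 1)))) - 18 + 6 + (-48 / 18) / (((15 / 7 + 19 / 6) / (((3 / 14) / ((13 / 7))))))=1398369 / 31889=43.85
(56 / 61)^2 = 0.84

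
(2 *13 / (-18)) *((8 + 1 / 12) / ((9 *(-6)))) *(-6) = -1261 / 972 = -1.30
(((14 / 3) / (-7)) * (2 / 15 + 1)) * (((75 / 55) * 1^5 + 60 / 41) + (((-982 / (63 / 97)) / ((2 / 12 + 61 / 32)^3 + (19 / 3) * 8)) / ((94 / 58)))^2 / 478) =-1226934819446229770128299694 / 486180759606374528987529315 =-2.52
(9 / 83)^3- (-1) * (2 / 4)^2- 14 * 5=-159525657 / 2287148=-69.75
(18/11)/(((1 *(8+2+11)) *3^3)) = 2/693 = 0.00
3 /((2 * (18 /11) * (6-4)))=0.46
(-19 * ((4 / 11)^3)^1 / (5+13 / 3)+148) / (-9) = -1378004 / 83853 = -16.43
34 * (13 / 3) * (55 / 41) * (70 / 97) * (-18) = -2567.31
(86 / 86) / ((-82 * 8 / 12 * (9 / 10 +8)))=-15 / 7298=-0.00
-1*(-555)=555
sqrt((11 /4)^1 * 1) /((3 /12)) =2 * sqrt(11) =6.63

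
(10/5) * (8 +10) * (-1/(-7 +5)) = 18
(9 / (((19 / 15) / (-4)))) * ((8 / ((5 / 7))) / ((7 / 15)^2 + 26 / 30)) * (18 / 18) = -340200 / 1159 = -293.53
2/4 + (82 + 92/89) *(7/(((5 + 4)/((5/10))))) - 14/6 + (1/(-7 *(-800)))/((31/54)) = 30.46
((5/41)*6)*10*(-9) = -2700/41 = -65.85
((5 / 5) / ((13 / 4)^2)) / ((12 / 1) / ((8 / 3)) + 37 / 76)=1216 / 64051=0.02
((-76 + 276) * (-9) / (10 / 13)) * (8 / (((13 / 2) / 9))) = -25920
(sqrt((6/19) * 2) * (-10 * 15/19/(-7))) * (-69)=-20700 * sqrt(57)/2527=-61.84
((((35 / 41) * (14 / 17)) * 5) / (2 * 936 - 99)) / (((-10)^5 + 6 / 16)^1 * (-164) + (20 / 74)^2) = 6708100 / 55490313556900953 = 0.00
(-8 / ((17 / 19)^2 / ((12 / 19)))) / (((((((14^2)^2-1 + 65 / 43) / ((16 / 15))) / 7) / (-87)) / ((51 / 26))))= 191060352 / 912680275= 0.21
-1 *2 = -2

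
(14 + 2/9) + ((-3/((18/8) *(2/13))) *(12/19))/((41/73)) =31384/7011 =4.48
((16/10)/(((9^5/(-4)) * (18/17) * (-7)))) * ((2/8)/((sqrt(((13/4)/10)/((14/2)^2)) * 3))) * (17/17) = 136 * sqrt(130)/103630995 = 0.00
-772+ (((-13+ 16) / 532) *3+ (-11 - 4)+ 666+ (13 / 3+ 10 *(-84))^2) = 3343066801 / 4788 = 698217.79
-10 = -10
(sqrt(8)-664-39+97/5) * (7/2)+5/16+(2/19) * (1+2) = -3635797/1520+7 * sqrt(2) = -2382.07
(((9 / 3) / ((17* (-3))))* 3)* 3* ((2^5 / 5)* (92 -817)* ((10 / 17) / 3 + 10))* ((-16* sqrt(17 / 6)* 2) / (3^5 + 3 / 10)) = -386048000* sqrt(102) / 703137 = -5545.00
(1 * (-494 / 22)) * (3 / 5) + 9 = -246 / 55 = -4.47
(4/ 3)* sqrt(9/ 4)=2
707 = 707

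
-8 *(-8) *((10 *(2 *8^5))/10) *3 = 12582912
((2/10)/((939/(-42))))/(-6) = 7/4695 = 0.00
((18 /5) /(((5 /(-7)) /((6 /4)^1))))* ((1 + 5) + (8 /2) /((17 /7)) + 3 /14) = -50517 /850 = -59.43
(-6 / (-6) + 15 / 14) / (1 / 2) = 29 / 7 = 4.14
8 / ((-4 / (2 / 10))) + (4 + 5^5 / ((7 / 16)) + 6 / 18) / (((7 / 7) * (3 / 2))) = 1500784 / 315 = 4764.39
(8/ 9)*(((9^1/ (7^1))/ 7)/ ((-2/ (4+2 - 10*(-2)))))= -104/ 49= -2.12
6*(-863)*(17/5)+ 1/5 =-17605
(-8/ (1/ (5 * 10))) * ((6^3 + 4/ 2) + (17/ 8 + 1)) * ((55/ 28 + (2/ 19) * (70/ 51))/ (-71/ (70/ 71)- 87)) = 12651666875/ 10785939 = 1172.98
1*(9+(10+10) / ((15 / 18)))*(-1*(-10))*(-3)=-990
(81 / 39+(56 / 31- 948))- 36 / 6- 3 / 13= -950.35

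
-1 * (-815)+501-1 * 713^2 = -507053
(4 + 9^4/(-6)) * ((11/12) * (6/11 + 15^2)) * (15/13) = -27030495/104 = -259908.61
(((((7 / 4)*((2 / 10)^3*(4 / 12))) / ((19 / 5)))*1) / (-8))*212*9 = -1113 / 3800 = -0.29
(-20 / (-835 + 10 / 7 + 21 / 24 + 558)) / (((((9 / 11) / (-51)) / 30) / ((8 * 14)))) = -234572800 / 15383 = -15248.83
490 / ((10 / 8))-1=391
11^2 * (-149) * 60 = -1081740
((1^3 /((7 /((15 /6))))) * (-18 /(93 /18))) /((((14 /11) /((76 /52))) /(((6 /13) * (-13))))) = 169290 /19747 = 8.57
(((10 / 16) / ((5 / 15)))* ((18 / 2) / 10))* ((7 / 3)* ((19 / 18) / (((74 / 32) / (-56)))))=-3724 / 37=-100.65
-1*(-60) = 60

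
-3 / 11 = -0.27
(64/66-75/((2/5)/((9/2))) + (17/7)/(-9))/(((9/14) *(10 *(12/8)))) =-467387/5346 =-87.43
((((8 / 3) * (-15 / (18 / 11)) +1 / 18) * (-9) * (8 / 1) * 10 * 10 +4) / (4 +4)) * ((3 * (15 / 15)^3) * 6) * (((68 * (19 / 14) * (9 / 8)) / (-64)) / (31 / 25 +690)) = -2610413325 / 2815232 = -927.25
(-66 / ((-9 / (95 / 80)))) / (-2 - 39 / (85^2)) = -1510025 / 347736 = -4.34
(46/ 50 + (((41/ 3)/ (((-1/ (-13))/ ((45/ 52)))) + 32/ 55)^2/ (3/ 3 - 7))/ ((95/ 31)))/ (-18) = 1879558501/ 26136000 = 71.91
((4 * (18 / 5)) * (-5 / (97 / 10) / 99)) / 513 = -80 / 547371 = -0.00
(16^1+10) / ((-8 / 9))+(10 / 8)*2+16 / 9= -899 / 36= -24.97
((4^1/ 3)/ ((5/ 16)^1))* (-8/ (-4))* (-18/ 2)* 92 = -35328/ 5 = -7065.60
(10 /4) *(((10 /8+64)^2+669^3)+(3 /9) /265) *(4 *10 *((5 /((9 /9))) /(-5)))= -19043275233455 /636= -29942256656.38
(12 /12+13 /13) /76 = 0.03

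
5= 5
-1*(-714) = 714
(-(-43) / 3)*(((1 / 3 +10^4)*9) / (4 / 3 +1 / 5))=841332.39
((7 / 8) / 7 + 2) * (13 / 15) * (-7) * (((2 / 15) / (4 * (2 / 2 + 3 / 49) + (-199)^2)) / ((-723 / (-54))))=-75803 / 23384916850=-0.00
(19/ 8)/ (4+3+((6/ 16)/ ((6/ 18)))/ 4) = 76/ 233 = 0.33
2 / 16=1 / 8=0.12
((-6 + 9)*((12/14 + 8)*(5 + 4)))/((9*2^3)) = 93/28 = 3.32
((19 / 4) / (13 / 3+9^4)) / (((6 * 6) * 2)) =19 / 1890816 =0.00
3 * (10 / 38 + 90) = 5145 / 19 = 270.79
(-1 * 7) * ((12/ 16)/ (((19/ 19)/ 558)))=-5859/ 2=-2929.50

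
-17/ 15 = -1.13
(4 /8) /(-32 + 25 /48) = -24 /1511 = -0.02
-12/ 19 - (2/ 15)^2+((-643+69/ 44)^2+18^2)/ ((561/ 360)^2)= 3067080564620276/ 18088589475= 169558.86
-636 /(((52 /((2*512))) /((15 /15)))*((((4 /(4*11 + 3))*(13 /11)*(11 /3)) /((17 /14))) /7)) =-48783744 /169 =-288661.21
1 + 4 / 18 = 11 / 9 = 1.22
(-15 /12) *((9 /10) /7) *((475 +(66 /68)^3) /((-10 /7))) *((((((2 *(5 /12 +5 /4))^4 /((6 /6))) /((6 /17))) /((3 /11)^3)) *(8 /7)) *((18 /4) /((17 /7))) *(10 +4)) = 21784703103625 /795906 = 27370949.71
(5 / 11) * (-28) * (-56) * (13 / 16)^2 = 41405 / 88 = 470.51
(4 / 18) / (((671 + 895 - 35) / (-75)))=-50 / 4593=-0.01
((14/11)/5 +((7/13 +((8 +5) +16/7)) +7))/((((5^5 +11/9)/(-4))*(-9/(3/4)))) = 346527/140820680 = 0.00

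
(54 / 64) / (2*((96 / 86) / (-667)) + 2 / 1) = 774387 / 1832512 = 0.42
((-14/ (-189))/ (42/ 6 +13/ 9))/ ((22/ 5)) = 5/ 2508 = 0.00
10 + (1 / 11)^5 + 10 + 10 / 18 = 29794444 / 1449459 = 20.56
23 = 23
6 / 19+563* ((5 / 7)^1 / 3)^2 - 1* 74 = -349975 / 8379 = -41.77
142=142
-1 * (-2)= 2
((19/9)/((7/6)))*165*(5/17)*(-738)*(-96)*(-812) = -5051879152.94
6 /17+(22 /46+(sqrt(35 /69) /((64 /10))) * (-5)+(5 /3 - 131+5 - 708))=-975352 /1173 - 25 * sqrt(2415) /2208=-832.06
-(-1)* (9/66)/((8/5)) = 15/176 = 0.09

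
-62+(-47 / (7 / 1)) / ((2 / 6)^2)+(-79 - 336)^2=1204718 / 7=172102.57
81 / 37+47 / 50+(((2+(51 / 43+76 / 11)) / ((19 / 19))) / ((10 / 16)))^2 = 109278927181 / 413898650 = 264.02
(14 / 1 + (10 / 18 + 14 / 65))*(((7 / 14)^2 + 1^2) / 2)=8641 / 936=9.23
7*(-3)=-21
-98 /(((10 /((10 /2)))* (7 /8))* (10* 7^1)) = -4 /5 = -0.80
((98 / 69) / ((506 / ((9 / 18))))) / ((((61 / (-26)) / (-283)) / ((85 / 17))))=901355 / 1064877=0.85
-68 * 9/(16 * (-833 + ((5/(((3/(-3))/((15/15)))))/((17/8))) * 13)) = 2601/58724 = 0.04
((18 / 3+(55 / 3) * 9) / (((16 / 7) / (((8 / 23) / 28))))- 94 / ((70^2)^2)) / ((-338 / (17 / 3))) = -2181149249 / 139990305000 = -0.02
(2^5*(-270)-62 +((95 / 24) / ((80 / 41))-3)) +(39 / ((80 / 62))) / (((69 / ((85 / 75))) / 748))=-613207769 / 73600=-8331.63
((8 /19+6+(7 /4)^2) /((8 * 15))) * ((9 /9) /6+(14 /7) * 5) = 58621 /72960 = 0.80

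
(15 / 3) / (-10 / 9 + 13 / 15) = -20.45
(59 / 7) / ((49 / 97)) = 5723 / 343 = 16.69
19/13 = 1.46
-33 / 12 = -11 / 4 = -2.75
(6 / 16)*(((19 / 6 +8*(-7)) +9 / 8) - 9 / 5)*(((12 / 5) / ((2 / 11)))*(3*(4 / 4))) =-635679 / 800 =-794.60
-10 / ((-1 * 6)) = 5 / 3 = 1.67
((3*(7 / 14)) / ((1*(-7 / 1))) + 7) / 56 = 95 / 784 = 0.12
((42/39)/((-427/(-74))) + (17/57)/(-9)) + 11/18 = 622097/813618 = 0.76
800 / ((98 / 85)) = 34000 / 49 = 693.88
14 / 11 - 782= -8588 / 11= -780.73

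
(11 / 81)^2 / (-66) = -11 / 39366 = -0.00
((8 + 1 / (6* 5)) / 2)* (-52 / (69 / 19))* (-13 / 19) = 40729 / 1035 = 39.35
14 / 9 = 1.56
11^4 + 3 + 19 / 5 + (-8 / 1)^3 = 70679 / 5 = 14135.80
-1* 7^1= -7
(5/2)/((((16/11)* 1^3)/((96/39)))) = 55/13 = 4.23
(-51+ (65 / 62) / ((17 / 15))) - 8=-61211 / 1054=-58.07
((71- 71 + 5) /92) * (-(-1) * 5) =25 /92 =0.27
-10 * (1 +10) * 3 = -330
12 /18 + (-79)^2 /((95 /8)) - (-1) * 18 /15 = 150316 /285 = 527.42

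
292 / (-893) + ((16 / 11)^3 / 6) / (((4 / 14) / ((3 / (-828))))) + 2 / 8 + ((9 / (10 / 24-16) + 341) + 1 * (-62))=4656748521077 / 16730494308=278.34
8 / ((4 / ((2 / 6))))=2 / 3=0.67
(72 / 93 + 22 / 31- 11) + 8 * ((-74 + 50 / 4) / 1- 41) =-25715 / 31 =-829.52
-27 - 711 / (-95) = -1854 / 95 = -19.52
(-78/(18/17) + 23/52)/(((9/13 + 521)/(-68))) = 194191/20346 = 9.54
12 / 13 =0.92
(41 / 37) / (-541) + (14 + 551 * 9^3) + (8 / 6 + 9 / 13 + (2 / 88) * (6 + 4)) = 6898949631781 / 17174586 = 401695.25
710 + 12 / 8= 1423 / 2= 711.50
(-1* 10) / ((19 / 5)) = -50 / 19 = -2.63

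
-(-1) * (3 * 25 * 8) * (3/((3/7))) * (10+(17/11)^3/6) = 59341100/1331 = 44583.85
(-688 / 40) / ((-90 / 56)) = 2408 / 225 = 10.70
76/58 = 38/29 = 1.31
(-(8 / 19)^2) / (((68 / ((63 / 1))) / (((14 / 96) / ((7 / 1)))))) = -21 / 6137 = -0.00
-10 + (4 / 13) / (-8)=-261 / 26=-10.04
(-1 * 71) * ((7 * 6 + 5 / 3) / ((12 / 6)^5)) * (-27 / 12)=27903 / 128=217.99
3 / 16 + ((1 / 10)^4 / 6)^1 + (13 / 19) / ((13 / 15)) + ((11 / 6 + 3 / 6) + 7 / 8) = 1590423 / 380000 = 4.19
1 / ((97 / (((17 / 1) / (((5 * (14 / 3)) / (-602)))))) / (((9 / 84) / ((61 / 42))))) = -19737 / 59170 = -0.33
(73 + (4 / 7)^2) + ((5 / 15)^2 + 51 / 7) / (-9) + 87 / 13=4086326 / 51597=79.20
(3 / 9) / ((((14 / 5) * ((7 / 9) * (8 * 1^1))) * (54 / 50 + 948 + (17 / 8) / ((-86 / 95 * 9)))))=145125 / 7196983241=0.00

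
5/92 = 0.05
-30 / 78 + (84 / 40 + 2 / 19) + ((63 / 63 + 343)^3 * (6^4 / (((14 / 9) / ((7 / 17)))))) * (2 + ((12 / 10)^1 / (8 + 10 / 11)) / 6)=58111682647840977 / 2057510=28243693905.66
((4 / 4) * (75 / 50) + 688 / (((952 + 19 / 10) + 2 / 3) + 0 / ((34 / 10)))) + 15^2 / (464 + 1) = 4802031 / 1775494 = 2.70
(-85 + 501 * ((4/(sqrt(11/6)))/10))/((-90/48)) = 136/3 - 2672 * sqrt(66)/275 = -33.60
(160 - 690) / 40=-53 / 4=-13.25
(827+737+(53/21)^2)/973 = 692533/429093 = 1.61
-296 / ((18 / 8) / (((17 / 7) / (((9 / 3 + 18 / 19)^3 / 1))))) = -138057952 / 26578125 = -5.19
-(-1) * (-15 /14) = -15 /14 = -1.07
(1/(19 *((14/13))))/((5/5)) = 13/266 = 0.05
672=672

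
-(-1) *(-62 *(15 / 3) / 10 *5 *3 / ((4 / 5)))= -2325 / 4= -581.25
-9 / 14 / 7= -9 / 98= -0.09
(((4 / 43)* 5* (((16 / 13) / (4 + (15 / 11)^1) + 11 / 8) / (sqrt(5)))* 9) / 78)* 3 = 88605* sqrt(5) / 1715012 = 0.12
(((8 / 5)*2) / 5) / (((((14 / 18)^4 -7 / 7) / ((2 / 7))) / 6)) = -19683 / 11375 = -1.73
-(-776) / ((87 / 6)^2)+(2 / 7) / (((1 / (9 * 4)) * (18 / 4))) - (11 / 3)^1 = 40795 / 17661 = 2.31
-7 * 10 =-70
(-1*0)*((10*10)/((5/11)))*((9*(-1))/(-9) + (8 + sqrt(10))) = 0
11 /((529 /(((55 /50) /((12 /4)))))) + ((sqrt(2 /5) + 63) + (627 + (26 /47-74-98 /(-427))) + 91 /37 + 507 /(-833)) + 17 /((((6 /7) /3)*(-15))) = sqrt(10) /5 + 86197867771427 /140233361709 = 615.31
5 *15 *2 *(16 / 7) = 2400 / 7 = 342.86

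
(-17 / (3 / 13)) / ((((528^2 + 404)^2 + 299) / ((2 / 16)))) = -17 / 143900196264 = -0.00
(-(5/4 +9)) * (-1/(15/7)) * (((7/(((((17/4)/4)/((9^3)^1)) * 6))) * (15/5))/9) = 108486/85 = 1276.31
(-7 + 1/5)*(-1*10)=68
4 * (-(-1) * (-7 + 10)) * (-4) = -48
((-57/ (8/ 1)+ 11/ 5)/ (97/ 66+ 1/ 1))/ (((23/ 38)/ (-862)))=2840.05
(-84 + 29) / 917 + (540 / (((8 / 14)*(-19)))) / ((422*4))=-2630525 / 29410024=-0.09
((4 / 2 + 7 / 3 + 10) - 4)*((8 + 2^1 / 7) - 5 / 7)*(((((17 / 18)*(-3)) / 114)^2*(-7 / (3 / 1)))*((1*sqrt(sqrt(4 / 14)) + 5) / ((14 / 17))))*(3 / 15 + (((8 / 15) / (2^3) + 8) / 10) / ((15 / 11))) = -14376337079 / 26527435200 - 14376337079*2^(1 / 4)*7^(3 / 4) / 928460232000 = -0.62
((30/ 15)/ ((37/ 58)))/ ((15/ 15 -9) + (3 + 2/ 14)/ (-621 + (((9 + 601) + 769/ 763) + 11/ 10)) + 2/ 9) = -35416134/ 91854535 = -0.39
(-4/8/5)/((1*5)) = -1/50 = -0.02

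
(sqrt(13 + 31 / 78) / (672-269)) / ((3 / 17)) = 17 * sqrt(81510) / 94302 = 0.05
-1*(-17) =17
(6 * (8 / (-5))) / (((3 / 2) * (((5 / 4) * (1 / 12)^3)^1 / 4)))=-884736 / 25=-35389.44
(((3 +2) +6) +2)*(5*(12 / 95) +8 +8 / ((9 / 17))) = 52780 / 171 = 308.65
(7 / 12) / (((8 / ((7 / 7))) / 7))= 49 / 96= 0.51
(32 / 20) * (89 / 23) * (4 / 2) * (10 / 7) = 2848 / 161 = 17.69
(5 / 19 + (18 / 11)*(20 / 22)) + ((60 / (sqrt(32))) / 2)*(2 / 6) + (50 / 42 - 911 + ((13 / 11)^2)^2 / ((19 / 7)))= -5300461982 / 5841759 + 5*sqrt(2) / 4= -905.57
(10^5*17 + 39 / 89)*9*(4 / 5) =12240003.16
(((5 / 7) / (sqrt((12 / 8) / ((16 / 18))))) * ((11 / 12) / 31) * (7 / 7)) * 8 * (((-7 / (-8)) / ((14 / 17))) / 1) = 935 * sqrt(3) / 11718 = 0.14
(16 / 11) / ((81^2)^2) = 16 / 473513931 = 0.00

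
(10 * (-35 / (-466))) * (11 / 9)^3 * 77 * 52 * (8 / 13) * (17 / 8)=1219595300 / 169857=7180.13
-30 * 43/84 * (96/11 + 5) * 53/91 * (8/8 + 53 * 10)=-913662495/14014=-65196.41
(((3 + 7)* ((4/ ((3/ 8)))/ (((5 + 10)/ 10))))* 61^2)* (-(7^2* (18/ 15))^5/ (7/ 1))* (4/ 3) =-22141369463980032/ 625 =-35426191142368.05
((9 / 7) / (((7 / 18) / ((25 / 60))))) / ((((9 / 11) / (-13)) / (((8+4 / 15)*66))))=-585156 / 49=-11941.96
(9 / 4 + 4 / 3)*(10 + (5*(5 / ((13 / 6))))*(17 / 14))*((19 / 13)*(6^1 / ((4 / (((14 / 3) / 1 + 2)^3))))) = 1785145000 / 31941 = 55888.83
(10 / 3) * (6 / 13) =20 / 13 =1.54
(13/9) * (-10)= -130/9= -14.44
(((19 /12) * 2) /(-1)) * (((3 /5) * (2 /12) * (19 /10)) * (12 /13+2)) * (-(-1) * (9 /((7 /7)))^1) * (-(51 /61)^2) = 53520777 /4837300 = 11.06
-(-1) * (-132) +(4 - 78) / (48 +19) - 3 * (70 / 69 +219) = -1222241 / 1541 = -793.15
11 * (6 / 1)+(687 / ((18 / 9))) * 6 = 2127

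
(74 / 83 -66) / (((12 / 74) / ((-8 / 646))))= 399896 / 80427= 4.97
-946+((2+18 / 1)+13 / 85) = -78697 / 85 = -925.85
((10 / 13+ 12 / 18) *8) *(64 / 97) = 7.58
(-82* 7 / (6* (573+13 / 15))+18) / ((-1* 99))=-153509 / 852192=-0.18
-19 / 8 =-2.38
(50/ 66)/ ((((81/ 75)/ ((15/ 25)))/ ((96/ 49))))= 4000/ 4851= 0.82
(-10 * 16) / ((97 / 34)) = -5440 / 97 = -56.08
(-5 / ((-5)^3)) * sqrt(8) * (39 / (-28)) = -39 * sqrt(2) / 350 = -0.16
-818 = -818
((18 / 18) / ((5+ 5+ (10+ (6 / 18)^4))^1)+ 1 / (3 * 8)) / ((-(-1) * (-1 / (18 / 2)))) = -10695 / 12968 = -0.82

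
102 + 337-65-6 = 368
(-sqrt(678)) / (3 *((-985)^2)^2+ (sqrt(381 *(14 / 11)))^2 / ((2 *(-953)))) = -10483 *sqrt(678) / 29604093180602958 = -0.00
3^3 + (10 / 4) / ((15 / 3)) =27.50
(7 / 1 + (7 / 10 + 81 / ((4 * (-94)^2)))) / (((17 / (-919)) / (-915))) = 228913955373 / 600848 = 380984.80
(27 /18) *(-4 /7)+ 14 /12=0.31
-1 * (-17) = 17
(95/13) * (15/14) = 1425/182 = 7.83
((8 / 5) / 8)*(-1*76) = -76 / 5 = -15.20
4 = 4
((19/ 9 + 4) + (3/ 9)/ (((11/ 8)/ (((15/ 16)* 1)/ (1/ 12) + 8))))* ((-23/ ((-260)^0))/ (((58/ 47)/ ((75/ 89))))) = -2621425/ 15486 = -169.28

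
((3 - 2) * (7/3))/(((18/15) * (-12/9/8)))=-35/3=-11.67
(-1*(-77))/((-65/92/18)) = -127512/65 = -1961.72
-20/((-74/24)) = 240/37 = 6.49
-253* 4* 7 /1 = -7084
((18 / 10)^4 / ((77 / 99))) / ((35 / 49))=59049 / 3125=18.90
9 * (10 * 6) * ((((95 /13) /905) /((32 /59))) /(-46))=-0.17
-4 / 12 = -1 / 3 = -0.33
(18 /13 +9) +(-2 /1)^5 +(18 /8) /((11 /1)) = -12247 /572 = -21.41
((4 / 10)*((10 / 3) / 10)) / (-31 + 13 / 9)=-3 / 665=-0.00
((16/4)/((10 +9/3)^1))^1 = 0.31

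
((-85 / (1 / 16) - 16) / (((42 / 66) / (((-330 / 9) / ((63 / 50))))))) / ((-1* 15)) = -16649600 / 3969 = -4194.91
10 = 10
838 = 838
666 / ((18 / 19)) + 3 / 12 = 2813 / 4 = 703.25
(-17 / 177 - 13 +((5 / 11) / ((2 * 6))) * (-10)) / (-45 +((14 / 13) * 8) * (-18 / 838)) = 285809537 / 958402962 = 0.30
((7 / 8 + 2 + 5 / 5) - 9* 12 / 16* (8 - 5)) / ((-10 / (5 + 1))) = 393 / 40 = 9.82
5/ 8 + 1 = 13/ 8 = 1.62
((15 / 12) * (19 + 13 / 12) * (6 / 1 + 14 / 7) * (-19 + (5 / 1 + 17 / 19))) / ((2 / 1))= -100015 / 76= -1315.99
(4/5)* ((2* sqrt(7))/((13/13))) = 8* sqrt(7)/5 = 4.23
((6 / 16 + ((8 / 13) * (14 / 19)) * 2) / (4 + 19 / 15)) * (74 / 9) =468605 / 234156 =2.00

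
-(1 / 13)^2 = -1 / 169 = -0.01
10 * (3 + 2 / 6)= 100 / 3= 33.33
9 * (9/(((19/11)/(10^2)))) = 89100/19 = 4689.47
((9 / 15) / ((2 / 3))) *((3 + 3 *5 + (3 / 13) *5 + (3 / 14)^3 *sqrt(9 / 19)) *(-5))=-2241 / 26 - 729 *sqrt(19) / 104272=-86.22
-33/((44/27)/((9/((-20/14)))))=127.58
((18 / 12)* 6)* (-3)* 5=-135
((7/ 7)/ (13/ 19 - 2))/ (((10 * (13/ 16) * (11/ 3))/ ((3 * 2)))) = -2736/ 17875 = -0.15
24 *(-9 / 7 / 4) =-54 / 7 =-7.71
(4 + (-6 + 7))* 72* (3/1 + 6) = 3240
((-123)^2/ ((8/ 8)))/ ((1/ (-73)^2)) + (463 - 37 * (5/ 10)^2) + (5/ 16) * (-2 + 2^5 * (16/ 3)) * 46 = 241875958/ 3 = 80625319.33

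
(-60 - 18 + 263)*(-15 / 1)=-2775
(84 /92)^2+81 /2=43731 /1058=41.33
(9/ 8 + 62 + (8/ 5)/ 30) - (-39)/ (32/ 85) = 400253/ 2400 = 166.77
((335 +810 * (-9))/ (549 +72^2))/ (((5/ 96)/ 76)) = -260224/ 147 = -1770.23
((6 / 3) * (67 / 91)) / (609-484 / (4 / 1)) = 67 / 22204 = 0.00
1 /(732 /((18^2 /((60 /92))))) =207 /305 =0.68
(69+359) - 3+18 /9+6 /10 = 2138 /5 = 427.60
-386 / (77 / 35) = -1930 / 11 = -175.45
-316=-316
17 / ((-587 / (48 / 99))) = -272 / 19371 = -0.01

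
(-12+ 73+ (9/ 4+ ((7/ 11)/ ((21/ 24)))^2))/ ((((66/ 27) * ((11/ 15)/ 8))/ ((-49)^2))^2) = 12972820506830100/ 1771561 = 7322818975.37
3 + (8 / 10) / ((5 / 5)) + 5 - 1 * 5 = 19 / 5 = 3.80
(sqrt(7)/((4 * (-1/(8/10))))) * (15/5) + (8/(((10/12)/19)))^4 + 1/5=691798081661/625 - 3 * sqrt(7)/5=1106876929.07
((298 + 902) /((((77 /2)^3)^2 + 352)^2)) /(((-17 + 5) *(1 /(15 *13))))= -0.00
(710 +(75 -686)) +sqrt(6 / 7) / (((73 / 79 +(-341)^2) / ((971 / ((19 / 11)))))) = 843799 * sqrt(42) / 1221774176 +99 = 99.00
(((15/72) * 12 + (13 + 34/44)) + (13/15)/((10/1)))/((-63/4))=-53986/51975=-1.04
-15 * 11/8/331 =-0.06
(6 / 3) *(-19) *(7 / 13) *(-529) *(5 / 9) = 703570 / 117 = 6013.42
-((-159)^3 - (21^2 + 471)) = 4020591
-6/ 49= -0.12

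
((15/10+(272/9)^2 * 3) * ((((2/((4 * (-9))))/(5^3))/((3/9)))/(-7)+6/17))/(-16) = -4666060333/77112000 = -60.51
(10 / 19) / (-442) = -5 / 4199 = -0.00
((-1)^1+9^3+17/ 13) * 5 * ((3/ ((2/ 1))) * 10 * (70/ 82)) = 24887625/ 533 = 46693.48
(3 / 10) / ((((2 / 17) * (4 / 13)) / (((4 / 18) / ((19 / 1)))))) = 221 / 2280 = 0.10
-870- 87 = -957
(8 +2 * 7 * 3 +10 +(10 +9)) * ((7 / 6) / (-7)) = -79 / 6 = -13.17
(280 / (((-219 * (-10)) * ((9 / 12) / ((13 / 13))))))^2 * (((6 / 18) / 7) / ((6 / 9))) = 896 / 431649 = 0.00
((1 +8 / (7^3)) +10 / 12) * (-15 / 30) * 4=-3821 / 1029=-3.71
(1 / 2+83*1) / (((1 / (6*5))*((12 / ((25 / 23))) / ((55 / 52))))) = 239.99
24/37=0.65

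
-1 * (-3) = 3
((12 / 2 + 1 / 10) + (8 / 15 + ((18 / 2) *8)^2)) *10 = 155719 / 3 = 51906.33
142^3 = 2863288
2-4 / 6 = 4 / 3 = 1.33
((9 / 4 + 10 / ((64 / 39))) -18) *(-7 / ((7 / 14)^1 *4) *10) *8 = 10815 / 4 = 2703.75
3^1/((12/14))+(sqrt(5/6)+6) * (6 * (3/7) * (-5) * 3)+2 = -3163/14 - 45 * sqrt(30)/7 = -261.14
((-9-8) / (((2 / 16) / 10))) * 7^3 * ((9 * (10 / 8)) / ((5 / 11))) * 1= -11545380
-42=-42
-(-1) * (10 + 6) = 16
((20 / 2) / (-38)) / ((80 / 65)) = -0.21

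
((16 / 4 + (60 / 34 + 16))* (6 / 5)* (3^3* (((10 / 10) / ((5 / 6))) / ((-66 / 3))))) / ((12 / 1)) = -2997 / 935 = -3.21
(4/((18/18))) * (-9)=-36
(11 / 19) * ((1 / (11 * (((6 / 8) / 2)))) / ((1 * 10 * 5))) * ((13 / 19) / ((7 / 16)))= 832 / 189525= 0.00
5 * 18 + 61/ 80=7261/ 80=90.76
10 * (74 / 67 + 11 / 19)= 21430 / 1273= 16.83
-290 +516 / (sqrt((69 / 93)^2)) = 9326 / 23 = 405.48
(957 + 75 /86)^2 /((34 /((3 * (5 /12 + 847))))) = 69006530241801 /1005856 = 68604780.65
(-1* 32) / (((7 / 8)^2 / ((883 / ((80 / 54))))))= -6103296 / 245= -24911.41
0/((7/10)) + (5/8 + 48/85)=809/680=1.19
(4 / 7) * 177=708 / 7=101.14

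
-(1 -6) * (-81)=-405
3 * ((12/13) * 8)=288/13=22.15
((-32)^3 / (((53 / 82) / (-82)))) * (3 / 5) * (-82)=-54201679872 / 265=-204534641.03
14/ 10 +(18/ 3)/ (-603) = 1397/ 1005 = 1.39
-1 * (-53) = 53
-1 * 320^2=-102400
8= 8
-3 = -3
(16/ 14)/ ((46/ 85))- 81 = -12701/ 161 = -78.89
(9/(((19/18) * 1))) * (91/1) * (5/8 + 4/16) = 51597/76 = 678.91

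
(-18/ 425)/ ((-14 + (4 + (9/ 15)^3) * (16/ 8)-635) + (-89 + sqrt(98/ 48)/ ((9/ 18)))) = 0.00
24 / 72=1 / 3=0.33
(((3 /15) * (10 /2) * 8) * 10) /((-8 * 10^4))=-1 /1000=-0.00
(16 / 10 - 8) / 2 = -16 / 5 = -3.20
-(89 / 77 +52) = -4093 / 77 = -53.16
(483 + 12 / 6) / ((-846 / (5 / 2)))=-2425 / 1692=-1.43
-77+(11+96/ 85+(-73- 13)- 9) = -13589/ 85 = -159.87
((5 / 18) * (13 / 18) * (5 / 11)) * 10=1625 / 1782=0.91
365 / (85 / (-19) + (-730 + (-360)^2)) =1387 / 489689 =0.00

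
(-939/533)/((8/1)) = -939/4264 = -0.22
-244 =-244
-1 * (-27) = 27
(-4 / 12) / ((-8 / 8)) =1 / 3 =0.33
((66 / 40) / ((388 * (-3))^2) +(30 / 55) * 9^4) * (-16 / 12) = -355578906361 / 74519280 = -4771.64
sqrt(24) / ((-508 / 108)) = -54 * sqrt(6) / 127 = -1.04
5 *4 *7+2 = 142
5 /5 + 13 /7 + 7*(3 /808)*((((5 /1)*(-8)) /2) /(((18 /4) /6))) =1530 /707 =2.16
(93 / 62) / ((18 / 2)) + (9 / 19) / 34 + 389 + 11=387775 / 969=400.18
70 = 70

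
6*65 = 390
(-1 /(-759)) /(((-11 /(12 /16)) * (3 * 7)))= -1 /233772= -0.00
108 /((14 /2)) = 108 /7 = 15.43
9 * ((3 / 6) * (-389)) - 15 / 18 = -5254 / 3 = -1751.33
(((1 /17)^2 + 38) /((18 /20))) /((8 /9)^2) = 494235 /9248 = 53.44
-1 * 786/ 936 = -131/ 156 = -0.84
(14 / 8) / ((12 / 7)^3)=2401 / 6912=0.35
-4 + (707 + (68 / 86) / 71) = 2146293 / 3053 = 703.01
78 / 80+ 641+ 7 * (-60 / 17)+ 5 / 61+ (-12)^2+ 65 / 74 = 1169839291 / 1534760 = 762.23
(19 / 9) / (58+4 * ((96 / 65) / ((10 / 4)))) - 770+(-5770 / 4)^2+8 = 734513558087 / 353124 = 2080044.28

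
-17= -17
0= 0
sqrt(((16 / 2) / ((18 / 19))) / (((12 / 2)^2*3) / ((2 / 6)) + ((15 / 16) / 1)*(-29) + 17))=8*sqrt(95399) / 15063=0.16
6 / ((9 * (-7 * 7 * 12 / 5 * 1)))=-5 / 882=-0.01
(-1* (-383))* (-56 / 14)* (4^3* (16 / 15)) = -1568768 / 15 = -104584.53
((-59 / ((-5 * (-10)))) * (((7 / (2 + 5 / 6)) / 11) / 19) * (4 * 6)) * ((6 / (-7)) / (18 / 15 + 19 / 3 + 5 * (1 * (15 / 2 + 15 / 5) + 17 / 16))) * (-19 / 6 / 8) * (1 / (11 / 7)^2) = -1248912 / 1774296205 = -0.00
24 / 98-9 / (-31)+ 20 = 31193 / 1519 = 20.54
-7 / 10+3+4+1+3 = 103 / 10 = 10.30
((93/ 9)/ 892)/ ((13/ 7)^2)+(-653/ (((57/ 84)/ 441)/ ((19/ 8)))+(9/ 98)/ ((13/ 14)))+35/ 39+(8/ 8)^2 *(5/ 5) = -1063576058047/ 1055236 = -1007903.50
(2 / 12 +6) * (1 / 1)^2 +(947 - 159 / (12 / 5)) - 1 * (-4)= 10691 / 12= 890.92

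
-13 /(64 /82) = -533 /32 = -16.66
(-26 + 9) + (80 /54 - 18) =-905 /27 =-33.52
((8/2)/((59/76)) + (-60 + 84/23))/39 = -1.31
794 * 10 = 7940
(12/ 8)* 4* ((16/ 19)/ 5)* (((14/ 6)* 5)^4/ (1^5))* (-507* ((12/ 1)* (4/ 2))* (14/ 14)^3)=-227800140.35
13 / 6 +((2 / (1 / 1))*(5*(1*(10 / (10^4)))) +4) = 1853 / 300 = 6.18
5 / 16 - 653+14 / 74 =-386279 / 592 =-652.50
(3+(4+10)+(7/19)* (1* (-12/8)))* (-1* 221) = -138125/38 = -3634.87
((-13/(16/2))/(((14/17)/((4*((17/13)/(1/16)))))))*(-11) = 12716/7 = 1816.57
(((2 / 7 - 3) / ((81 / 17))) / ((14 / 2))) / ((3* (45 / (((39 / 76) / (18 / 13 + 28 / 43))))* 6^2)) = -123539 / 29268358560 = -0.00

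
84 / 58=42 / 29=1.45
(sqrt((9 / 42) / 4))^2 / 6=1 / 112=0.01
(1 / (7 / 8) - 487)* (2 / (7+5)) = -80.98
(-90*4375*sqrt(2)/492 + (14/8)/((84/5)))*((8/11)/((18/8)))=10/297 - 350000*sqrt(2)/1353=-365.80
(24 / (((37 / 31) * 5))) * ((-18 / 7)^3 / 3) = -1446336 / 63455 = -22.79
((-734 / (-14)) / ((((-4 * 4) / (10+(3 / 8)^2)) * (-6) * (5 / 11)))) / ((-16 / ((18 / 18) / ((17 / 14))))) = -2620013 / 4177920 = -0.63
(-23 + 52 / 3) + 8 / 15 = -77 / 15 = -5.13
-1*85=-85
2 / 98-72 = -3527 / 49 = -71.98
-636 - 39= -675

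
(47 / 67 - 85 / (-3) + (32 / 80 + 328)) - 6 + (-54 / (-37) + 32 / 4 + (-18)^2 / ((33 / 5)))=167698294 / 409035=409.99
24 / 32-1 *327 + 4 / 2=-1297 / 4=-324.25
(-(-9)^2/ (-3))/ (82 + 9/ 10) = 270/ 829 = 0.33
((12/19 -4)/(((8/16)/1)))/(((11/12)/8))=-12288/209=-58.79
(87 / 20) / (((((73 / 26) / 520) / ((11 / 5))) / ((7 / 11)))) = 1127.90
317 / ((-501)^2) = 317 / 251001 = 0.00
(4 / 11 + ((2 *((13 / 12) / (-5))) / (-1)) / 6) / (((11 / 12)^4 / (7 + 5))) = 5965056 / 805255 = 7.41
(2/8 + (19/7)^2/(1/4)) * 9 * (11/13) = 576675/2548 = 226.32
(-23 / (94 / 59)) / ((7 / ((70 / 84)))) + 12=40591 / 3948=10.28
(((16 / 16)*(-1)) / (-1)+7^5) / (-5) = -16808 / 5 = -3361.60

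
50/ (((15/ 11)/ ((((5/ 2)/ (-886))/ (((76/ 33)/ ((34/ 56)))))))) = -51425/ 1885408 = -0.03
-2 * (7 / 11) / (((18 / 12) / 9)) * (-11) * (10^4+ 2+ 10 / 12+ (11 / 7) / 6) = 840260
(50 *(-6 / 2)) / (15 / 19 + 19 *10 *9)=-190 / 2167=-0.09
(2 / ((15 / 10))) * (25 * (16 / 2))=800 / 3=266.67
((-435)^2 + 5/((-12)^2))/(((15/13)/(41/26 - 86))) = -11962049795/864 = -13844965.04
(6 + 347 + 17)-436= -66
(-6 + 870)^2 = 746496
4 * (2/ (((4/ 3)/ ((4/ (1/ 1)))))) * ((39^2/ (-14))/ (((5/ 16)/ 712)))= -207926784/ 35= -5940765.26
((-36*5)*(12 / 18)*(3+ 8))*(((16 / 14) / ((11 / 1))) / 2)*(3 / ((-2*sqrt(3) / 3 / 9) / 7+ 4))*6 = -14696640 / 47627- 38880*sqrt(3) / 47627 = -309.99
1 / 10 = 0.10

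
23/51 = 0.45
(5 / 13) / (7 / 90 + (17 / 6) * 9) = 225 / 14963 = 0.02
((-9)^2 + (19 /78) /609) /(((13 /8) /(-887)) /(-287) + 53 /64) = 4477715677664 /45779241573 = 97.81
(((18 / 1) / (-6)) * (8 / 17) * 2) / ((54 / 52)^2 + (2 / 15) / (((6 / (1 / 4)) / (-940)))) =292032 / 428587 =0.68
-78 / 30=-13 / 5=-2.60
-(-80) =80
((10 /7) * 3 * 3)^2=8100 /49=165.31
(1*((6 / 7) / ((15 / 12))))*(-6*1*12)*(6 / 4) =-2592 / 35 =-74.06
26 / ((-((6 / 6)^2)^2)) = -26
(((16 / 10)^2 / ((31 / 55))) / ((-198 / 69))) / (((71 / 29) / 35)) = -149408 / 6603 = -22.63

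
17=17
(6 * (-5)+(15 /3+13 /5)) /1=-112 /5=-22.40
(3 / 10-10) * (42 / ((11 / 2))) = -74.07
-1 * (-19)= 19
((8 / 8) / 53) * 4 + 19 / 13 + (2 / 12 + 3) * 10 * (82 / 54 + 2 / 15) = 3005072 / 55809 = 53.85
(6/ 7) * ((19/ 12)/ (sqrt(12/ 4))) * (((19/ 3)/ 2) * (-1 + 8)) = 361 * sqrt(3)/ 36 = 17.37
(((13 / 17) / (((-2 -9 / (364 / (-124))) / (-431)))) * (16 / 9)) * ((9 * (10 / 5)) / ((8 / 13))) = -26513396 / 1649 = -16078.47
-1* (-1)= 1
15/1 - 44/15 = 181/15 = 12.07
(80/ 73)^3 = 512000/ 389017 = 1.32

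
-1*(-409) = 409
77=77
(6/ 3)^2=4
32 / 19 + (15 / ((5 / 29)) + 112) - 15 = 3528 / 19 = 185.68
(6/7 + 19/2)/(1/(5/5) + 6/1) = 145/98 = 1.48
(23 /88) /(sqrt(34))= 23* sqrt(34) /2992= 0.04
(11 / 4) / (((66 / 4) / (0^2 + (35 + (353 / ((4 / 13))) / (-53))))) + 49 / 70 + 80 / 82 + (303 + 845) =300369767 / 260760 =1151.90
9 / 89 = 0.10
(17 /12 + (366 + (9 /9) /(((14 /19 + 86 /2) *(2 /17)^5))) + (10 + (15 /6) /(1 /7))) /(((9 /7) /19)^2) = 73662709547 /239328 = 307789.77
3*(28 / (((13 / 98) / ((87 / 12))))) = 59682 / 13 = 4590.92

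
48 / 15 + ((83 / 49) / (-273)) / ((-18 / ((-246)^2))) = 1609262 / 66885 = 24.06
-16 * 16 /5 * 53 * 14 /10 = -94976 /25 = -3799.04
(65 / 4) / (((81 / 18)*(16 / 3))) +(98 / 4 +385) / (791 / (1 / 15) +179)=205543 / 289056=0.71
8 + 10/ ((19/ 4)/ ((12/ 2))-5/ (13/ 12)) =6424/ 1193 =5.38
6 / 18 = 1 / 3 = 0.33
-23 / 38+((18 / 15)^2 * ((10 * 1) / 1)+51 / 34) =1453 / 95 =15.29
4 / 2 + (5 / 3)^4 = 9.72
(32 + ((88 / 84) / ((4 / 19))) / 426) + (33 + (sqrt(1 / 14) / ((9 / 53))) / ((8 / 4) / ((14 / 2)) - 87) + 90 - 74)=1449461 / 17892 - 53 *sqrt(14) / 10926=80.99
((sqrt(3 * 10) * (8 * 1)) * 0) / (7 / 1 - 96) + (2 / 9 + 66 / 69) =244 / 207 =1.18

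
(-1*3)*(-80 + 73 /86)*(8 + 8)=163368 /43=3799.26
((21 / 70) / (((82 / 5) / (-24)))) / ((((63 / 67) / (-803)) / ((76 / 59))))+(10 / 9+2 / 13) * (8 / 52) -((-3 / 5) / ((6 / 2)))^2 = 311058568907 / 643877325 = 483.10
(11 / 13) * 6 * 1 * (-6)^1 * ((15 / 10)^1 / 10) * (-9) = 2673 / 65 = 41.12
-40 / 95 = -8 / 19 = -0.42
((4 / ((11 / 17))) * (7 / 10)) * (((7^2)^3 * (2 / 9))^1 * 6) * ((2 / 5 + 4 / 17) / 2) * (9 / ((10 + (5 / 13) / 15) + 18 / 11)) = 20812578696 / 125075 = 166400.79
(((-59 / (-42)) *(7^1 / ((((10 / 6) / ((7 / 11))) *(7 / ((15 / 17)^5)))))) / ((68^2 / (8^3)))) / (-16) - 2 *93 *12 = -10074644060121 / 4513725403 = -2232.00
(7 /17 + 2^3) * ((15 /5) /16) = 429 /272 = 1.58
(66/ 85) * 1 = 66/ 85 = 0.78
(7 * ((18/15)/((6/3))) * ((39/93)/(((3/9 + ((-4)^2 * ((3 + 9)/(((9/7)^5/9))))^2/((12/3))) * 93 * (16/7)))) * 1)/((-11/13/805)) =-6376850372529/48923644981435664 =-0.00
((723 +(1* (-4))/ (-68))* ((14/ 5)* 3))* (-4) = -2065056/ 85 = -24294.78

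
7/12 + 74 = 895/12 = 74.58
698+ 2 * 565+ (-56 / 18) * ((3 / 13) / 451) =32152664 / 17589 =1828.00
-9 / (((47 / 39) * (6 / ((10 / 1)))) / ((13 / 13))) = -585 / 47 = -12.45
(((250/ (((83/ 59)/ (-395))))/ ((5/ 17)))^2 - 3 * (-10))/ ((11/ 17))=6670908558075890/ 75779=88031097772.15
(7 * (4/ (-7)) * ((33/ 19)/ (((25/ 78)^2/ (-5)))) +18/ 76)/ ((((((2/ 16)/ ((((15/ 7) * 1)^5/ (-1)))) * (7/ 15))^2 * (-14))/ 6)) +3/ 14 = -320319618238921629543/ 3681782395466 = -87001235.77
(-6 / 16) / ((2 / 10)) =-15 / 8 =-1.88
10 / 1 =10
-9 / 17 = -0.53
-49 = -49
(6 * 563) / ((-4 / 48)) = -40536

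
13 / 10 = 1.30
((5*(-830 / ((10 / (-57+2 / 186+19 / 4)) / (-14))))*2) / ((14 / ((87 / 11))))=-233876155 / 682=-342926.91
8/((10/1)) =4/5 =0.80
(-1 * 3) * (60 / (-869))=180 / 869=0.21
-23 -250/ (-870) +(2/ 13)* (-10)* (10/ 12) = -9046/ 377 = -23.99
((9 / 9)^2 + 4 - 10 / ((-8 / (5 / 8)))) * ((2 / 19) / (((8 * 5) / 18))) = 333 / 1216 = 0.27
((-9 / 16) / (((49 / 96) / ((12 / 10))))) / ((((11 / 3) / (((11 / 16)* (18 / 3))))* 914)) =-729 / 447860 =-0.00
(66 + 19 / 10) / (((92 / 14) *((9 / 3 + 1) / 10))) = 4753 / 184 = 25.83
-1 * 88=-88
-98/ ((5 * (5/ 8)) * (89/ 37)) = -29008/ 2225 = -13.04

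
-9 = -9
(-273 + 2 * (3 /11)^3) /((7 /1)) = -363309 /9317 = -38.99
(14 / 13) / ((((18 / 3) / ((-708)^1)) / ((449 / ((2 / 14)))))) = -5192236 / 13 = -399402.77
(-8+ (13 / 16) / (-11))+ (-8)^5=-32776.07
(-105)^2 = 11025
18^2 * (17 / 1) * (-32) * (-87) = 15334272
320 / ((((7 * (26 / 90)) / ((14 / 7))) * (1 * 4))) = 7200 / 91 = 79.12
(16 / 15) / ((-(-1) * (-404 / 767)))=-3068 / 1515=-2.03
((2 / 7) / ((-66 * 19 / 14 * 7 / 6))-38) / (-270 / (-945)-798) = 27799 / 583528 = 0.05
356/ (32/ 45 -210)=-8010/ 4709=-1.70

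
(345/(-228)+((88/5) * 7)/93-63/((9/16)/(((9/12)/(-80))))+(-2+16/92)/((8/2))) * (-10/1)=-164617/40641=-4.05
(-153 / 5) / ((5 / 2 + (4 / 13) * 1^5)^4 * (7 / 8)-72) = 559338624 / 322152445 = 1.74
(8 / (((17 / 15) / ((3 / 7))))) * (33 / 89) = 11880 / 10591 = 1.12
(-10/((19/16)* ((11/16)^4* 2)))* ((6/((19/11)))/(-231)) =10485760/36997807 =0.28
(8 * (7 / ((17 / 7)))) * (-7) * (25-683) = 1805552 / 17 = 106208.94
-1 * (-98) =98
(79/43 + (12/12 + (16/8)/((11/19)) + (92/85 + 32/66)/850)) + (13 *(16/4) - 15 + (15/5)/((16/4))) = 9030941681/205045500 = 44.04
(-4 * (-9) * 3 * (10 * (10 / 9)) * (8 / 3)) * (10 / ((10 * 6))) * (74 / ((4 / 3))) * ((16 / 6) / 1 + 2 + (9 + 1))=1302400 / 3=434133.33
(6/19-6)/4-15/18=-257/114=-2.25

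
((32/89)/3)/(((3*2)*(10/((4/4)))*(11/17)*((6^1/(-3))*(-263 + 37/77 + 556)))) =-238/45252495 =-0.00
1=1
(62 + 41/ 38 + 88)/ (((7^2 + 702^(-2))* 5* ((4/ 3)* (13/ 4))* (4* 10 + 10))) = 0.00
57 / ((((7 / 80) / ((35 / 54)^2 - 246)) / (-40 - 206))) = 22314018760 / 567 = 39354530.44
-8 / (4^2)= -1 / 2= -0.50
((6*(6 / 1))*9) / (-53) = -6.11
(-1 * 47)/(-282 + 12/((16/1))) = 188/1125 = 0.17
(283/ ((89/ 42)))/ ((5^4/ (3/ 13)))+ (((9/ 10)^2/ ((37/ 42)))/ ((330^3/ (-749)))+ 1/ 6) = 1845757575163/ 8546816850000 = 0.22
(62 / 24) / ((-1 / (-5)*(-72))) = -155 / 864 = -0.18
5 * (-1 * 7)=-35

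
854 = 854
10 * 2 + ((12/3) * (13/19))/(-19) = 7168/361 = 19.86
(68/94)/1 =34/47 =0.72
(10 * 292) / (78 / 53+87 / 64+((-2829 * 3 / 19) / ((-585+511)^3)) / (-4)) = 9532294868480 / 9241094799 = 1031.51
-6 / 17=-0.35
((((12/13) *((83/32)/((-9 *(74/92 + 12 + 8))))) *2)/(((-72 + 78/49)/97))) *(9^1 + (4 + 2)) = 394499/746460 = 0.53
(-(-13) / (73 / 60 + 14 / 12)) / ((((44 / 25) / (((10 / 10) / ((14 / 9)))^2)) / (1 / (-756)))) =-1125 / 664048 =-0.00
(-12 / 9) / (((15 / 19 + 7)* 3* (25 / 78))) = -494 / 2775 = -0.18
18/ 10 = 9/ 5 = 1.80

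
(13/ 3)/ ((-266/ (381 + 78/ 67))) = -110955/ 17822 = -6.23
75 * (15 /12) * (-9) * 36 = -30375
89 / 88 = 1.01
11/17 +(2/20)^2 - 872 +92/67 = -99089561/113900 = -869.97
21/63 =0.33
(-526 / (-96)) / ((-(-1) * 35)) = 0.16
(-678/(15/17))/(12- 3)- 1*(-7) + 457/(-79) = -299198/3555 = -84.16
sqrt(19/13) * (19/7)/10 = 19 * sqrt(247)/910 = 0.33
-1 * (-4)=4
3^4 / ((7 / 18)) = 1458 / 7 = 208.29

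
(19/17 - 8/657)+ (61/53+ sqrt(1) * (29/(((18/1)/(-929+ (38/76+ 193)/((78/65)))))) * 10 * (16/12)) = -29284380935/1775871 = -16490.15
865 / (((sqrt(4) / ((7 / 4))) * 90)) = 1211 / 144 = 8.41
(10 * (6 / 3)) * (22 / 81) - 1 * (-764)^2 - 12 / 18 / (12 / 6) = -47278963 / 81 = -583690.90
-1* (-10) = 10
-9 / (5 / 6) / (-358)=27 / 895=0.03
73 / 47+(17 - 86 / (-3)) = 6658 / 141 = 47.22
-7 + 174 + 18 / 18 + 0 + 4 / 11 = 1852 / 11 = 168.36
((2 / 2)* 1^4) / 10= 1 / 10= 0.10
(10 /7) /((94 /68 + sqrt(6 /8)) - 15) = -0.11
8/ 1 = 8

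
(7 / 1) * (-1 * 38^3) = -384104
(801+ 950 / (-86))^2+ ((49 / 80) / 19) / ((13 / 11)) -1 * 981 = 623045.54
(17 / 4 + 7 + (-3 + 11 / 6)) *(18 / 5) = 363 / 10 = 36.30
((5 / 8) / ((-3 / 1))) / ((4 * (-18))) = 5 / 1728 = 0.00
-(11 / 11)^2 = -1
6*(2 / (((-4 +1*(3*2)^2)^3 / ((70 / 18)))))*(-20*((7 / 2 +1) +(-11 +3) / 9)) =-0.10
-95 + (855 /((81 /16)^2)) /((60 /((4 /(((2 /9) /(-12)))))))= -17423 /81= -215.10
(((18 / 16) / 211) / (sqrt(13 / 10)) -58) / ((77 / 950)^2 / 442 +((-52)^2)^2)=-797810000 / 100573799327101 +34520625 * sqrt(130) / 615411078082531019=-0.00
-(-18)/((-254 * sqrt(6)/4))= -6 * sqrt(6)/127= -0.12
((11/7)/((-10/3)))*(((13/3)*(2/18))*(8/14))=-286/2205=-0.13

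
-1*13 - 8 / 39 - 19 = -1256 / 39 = -32.21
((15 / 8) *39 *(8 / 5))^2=13689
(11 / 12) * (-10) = -55 / 6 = -9.17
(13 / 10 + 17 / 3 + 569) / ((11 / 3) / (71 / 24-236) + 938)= 96641447 / 157384380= 0.61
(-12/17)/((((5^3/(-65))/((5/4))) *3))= 13/85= 0.15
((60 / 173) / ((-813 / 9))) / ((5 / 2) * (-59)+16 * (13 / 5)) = 600 / 16549699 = 0.00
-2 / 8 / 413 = -1 / 1652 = -0.00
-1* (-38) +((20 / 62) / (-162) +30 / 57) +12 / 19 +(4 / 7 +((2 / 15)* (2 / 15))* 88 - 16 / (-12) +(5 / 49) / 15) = 2491559248 / 58443525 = 42.63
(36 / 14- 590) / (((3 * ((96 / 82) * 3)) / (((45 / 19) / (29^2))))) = -52685 / 335559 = -0.16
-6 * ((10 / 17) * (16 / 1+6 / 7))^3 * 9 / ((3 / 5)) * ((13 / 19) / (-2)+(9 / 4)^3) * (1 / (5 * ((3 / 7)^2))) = -689816716250 / 653429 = -1055687.33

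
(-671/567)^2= 450241/321489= 1.40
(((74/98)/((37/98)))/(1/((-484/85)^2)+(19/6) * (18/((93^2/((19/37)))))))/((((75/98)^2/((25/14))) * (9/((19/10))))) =37.61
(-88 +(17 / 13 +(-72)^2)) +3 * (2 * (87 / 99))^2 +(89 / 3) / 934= 7502534605 / 1469182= 5106.61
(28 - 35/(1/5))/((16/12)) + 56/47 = -109.06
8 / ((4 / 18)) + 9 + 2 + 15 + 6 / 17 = 62.35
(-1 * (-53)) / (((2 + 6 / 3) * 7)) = 53 / 28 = 1.89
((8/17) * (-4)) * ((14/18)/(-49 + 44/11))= 224/6885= 0.03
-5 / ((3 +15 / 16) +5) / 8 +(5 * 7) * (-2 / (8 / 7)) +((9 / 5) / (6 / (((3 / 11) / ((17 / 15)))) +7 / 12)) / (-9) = -61.33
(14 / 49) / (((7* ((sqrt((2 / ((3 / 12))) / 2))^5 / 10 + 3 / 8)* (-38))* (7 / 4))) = -160 / 931931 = -0.00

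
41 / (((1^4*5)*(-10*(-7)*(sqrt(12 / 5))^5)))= 41*sqrt(15) / 12096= 0.01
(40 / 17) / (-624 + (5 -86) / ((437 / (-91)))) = -17480 / 4510389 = -0.00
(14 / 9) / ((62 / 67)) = 469 / 279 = 1.68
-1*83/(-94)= 83/94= 0.88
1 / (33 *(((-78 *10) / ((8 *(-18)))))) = 4 / 715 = 0.01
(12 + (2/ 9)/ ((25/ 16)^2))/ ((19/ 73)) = 46.45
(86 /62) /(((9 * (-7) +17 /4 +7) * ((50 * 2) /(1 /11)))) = -0.00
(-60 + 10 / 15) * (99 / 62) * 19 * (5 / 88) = -25365 / 248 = -102.28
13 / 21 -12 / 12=-8 / 21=-0.38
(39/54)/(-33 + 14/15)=-5/222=-0.02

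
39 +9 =48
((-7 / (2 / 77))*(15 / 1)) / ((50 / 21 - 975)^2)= -713097 / 166872250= -0.00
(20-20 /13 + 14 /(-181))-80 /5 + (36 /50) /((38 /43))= 3575361 /1117675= 3.20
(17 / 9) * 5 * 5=425 / 9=47.22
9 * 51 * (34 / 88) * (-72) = -140454 / 11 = -12768.55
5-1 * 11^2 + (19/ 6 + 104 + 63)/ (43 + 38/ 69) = -673677/ 6010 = -112.09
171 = 171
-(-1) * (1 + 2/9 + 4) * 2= 94/9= 10.44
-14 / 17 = -0.82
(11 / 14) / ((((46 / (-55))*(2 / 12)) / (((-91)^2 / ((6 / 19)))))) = -13598585 / 92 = -147810.71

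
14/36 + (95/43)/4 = 1457/1548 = 0.94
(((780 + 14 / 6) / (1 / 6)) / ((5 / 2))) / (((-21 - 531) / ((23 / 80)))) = -2347 / 2400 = -0.98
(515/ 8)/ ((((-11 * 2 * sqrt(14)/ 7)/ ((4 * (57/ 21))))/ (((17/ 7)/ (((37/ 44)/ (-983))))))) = 163517135 * sqrt(14)/ 3626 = 168732.79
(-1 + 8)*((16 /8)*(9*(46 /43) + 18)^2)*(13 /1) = 138920.83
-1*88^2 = -7744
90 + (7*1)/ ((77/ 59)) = 1049/ 11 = 95.36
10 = 10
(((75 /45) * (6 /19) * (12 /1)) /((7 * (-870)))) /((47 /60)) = -0.00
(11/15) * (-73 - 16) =-979/15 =-65.27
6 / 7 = 0.86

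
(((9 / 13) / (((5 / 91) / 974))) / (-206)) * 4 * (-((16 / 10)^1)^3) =62834688 / 64375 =976.07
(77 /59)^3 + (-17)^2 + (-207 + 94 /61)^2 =32482687051875 /764215259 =42504.63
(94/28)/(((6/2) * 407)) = 47/17094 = 0.00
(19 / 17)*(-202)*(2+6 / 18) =-26866 / 51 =-526.78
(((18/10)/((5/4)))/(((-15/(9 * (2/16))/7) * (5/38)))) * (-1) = 3591/625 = 5.75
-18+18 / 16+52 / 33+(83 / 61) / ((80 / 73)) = -2263843 / 161040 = -14.06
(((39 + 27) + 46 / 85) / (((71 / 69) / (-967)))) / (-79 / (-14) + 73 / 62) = -10236575937 / 1116475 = -9168.66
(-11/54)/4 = -11/216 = -0.05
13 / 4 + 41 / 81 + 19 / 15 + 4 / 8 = 8947 / 1620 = 5.52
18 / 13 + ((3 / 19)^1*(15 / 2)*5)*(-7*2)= -20133 / 247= -81.51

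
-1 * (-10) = 10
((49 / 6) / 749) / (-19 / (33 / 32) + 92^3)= 77 / 5498964544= 0.00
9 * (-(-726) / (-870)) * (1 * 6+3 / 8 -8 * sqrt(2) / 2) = -55539 / 1160+4356 * sqrt(2) / 145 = -5.39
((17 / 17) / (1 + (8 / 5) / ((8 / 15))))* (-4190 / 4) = -2095 / 8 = -261.88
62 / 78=31 / 39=0.79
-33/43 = -0.77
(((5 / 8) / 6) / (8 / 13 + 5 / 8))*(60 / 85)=130 / 2193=0.06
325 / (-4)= -325 / 4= -81.25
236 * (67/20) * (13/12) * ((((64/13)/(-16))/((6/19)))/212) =-75107/19080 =-3.94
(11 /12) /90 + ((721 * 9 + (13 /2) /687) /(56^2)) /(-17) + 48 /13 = 3.58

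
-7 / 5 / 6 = -7 / 30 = -0.23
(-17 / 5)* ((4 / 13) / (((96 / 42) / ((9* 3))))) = -3213 / 260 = -12.36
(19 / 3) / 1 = 19 / 3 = 6.33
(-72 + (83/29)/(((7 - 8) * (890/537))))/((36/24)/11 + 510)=-6977267/48277605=-0.14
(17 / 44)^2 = 0.15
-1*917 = -917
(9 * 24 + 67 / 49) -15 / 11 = 216.00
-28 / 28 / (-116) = 1 / 116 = 0.01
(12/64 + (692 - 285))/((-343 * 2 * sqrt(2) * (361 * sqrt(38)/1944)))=-1583145 * sqrt(19)/18821096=-0.37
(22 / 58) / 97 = 11 / 2813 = 0.00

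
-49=-49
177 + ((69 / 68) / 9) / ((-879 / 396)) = 881384 / 4981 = 176.95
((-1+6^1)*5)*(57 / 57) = 25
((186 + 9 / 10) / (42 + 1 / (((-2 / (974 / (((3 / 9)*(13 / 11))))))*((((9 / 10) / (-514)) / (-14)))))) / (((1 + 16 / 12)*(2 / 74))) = -1155843 / 3854880820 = -0.00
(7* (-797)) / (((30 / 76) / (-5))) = 212002 / 3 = 70667.33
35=35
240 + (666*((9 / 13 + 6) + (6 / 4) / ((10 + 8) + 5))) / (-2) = -2010.26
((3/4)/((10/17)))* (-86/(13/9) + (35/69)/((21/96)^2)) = -2611897/41860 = -62.40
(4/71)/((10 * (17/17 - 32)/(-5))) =0.00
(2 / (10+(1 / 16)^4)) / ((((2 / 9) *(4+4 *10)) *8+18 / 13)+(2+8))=3833856 / 1717701181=0.00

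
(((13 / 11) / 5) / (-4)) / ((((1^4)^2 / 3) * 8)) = -39 / 1760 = -0.02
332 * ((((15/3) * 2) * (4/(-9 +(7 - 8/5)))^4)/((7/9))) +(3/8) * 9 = 265737781/40824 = 6509.35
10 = 10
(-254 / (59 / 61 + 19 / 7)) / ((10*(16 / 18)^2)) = -8.73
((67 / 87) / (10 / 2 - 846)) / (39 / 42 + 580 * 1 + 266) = -938 / 867541119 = -0.00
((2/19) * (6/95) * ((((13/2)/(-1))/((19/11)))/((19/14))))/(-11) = 1092/651605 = 0.00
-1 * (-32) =32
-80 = -80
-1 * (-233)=233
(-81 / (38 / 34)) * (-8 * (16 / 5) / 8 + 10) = -46818 / 95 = -492.82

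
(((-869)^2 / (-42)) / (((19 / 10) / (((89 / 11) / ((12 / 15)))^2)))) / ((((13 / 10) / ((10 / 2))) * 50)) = -6179370125 / 82992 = -74457.42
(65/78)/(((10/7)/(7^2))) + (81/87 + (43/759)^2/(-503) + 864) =30033853870399/33613174188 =893.51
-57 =-57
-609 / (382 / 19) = -30.29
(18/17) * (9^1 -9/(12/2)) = 135/17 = 7.94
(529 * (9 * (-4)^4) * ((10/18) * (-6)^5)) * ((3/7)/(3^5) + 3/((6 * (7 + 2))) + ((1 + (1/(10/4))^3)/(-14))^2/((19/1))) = -6636934146048/21875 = -303402703.82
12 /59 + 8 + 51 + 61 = 7092 /59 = 120.20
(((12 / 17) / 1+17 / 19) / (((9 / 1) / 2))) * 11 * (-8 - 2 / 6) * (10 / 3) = -2843500 / 26163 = -108.68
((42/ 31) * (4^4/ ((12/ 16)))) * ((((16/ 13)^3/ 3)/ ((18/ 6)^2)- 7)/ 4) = -1473515008/ 1838889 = -801.31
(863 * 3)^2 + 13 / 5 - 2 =33514608 / 5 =6702921.60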